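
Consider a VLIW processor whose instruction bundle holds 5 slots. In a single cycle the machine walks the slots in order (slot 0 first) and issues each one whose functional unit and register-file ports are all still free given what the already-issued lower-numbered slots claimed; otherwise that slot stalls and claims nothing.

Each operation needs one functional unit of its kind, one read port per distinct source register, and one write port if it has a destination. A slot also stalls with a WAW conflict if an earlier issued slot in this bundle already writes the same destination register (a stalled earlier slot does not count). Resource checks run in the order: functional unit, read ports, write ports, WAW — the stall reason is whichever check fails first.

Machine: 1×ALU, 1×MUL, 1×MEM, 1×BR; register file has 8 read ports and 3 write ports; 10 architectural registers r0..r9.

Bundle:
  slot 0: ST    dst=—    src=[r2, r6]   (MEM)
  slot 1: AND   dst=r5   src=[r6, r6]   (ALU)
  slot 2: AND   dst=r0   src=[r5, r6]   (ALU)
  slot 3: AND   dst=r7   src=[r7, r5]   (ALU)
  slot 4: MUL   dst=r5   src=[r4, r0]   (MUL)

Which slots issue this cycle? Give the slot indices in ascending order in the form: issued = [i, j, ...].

[0] MEM needs rd=2 wr=0: ok; after: ALU=1 MUL=1 MEM=0 BR=1, R=6, W=3
[1] ALU needs rd=1 wr=1: ok; after: ALU=0 MUL=1 MEM=0 BR=1, R=5, W=2
[2] ALU needs rd=2 wr=1: FU; after: ALU=0 MUL=1 MEM=0 BR=1, R=5, W=2
[3] ALU needs rd=2 wr=1: FU; after: ALU=0 MUL=1 MEM=0 BR=1, R=5, W=2
[4] MUL needs rd=2 wr=1: WAW; after: ALU=0 MUL=1 MEM=0 BR=1, R=5, W=2

issued = [0, 1]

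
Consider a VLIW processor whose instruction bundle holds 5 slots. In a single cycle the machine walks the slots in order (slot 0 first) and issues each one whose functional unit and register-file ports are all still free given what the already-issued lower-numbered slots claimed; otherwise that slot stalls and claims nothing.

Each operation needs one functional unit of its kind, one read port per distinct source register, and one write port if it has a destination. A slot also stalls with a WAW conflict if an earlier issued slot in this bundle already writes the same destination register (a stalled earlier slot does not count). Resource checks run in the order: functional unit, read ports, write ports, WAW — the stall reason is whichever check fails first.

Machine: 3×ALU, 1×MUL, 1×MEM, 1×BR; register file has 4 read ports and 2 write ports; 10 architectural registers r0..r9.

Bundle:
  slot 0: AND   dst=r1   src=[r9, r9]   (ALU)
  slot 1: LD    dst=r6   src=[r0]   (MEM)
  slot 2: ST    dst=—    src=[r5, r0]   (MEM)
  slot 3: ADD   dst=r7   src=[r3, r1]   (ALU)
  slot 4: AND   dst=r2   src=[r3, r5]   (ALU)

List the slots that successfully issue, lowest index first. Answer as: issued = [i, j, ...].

issued = [0, 1]

#0 ALU src=r9,r9 dispatched  <A:2 Mu:1 Ld:1 B:1 rd:3 wr:1>
#1 MEM src=r0 dispatched  <A:2 Mu:1 Ld:0 B:1 rd:2 wr:0>
#2 MEM src=r5,r0 held:FU  <A:2 Mu:1 Ld:0 B:1 rd:2 wr:0>
#3 ALU src=r3,r1 held:WR_PORT  <A:2 Mu:1 Ld:0 B:1 rd:2 wr:0>
#4 ALU src=r3,r5 held:WR_PORT  <A:2 Mu:1 Ld:0 B:1 rd:2 wr:0>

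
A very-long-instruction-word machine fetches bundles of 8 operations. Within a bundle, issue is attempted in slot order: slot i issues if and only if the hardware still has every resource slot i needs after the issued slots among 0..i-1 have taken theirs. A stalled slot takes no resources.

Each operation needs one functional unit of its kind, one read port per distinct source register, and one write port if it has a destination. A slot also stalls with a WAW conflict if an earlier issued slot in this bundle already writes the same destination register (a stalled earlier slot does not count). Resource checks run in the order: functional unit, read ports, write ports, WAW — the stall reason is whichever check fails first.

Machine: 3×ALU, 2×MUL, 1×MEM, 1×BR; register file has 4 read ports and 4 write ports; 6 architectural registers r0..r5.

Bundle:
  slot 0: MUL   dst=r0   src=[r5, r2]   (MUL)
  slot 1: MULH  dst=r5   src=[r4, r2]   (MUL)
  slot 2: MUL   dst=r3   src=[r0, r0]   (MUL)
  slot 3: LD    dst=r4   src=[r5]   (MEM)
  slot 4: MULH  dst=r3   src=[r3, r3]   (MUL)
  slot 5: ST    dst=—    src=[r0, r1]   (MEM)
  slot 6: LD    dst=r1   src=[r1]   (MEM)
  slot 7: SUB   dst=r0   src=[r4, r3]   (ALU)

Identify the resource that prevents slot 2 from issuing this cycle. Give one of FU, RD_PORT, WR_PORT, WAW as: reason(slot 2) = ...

(0) want 1×MUL +2rd +1wr — yes → AL3|MU1|ME1|BR1|rd2|wr3
(1) want 1×MUL +2rd +1wr — yes → AL3|MU0|ME1|BR1|rd0|wr2
(2) want 1×MUL +1rd +1wr — FU → AL3|MU0|ME1|BR1|rd0|wr2
(3) want 1×MEM +1rd +1wr — RD_PORT → AL3|MU0|ME1|BR1|rd0|wr2
(4) want 1×MUL +1rd +1wr — FU → AL3|MU0|ME1|BR1|rd0|wr2
(5) want 1×MEM +2rd +0wr — RD_PORT → AL3|MU0|ME1|BR1|rd0|wr2
(6) want 1×MEM +1rd +1wr — RD_PORT → AL3|MU0|ME1|BR1|rd0|wr2
(7) want 1×ALU +2rd +1wr — RD_PORT → AL3|MU0|ME1|BR1|rd0|wr2

reason(slot 2) = FU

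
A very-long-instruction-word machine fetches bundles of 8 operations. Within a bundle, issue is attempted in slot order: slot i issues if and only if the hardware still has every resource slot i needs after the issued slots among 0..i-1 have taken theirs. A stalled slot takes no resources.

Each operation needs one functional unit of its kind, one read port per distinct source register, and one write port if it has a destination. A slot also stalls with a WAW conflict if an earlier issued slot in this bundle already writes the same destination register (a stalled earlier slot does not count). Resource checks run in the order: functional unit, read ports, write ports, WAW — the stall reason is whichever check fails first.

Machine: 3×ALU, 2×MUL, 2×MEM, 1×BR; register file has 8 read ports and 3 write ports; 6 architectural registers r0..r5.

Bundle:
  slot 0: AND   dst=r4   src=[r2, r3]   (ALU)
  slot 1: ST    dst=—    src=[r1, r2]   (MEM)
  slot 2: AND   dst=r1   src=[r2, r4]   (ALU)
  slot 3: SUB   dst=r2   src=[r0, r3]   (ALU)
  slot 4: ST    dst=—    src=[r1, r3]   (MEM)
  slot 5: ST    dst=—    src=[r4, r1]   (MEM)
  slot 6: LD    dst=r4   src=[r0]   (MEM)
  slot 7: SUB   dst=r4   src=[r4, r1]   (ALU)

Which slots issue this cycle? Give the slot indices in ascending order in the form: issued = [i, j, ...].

#0 ALU src=r2,r3 dispatched  <A:2 Mu:2 Ld:2 B:1 rd:6 wr:2>
#1 MEM src=r1,r2 dispatched  <A:2 Mu:2 Ld:1 B:1 rd:4 wr:2>
#2 ALU src=r2,r4 dispatched  <A:1 Mu:2 Ld:1 B:1 rd:2 wr:1>
#3 ALU src=r0,r3 dispatched  <A:0 Mu:2 Ld:1 B:1 rd:0 wr:0>
#4 MEM src=r1,r3 held:RD_PORT  <A:0 Mu:2 Ld:1 B:1 rd:0 wr:0>
#5 MEM src=r4,r1 held:RD_PORT  <A:0 Mu:2 Ld:1 B:1 rd:0 wr:0>
#6 MEM src=r0 held:RD_PORT  <A:0 Mu:2 Ld:1 B:1 rd:0 wr:0>
#7 ALU src=r4,r1 held:FU  <A:0 Mu:2 Ld:1 B:1 rd:0 wr:0>

issued = [0, 1, 2, 3]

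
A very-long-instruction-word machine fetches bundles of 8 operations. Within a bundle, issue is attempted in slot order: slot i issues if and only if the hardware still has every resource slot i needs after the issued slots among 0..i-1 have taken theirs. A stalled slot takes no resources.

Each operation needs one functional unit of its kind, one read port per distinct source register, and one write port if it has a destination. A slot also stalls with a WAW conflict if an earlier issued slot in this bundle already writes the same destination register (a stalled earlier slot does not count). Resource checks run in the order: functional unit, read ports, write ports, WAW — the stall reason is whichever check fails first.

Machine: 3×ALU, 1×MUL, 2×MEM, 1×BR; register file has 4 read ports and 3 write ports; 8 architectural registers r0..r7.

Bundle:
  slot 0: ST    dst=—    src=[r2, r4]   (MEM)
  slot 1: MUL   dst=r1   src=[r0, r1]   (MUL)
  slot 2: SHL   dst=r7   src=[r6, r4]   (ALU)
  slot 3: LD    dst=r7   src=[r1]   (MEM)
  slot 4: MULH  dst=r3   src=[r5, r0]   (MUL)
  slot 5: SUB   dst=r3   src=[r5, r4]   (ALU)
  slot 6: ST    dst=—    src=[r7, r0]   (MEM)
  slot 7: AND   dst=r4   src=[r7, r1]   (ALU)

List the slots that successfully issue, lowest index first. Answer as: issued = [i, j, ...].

issued = [0, 1]

slot 0 (MEM): ISSUE — free A3,Mu1,Ld1,B1 rp2 wp3
slot 1 (MUL): ISSUE — free A3,Mu0,Ld1,B1 rp0 wp2
slot 2 (ALU): stall RD_PORT — free A3,Mu0,Ld1,B1 rp0 wp2
slot 3 (MEM): stall RD_PORT — free A3,Mu0,Ld1,B1 rp0 wp2
slot 4 (MUL): stall FU — free A3,Mu0,Ld1,B1 rp0 wp2
slot 5 (ALU): stall RD_PORT — free A3,Mu0,Ld1,B1 rp0 wp2
slot 6 (MEM): stall RD_PORT — free A3,Mu0,Ld1,B1 rp0 wp2
slot 7 (ALU): stall RD_PORT — free A3,Mu0,Ld1,B1 rp0 wp2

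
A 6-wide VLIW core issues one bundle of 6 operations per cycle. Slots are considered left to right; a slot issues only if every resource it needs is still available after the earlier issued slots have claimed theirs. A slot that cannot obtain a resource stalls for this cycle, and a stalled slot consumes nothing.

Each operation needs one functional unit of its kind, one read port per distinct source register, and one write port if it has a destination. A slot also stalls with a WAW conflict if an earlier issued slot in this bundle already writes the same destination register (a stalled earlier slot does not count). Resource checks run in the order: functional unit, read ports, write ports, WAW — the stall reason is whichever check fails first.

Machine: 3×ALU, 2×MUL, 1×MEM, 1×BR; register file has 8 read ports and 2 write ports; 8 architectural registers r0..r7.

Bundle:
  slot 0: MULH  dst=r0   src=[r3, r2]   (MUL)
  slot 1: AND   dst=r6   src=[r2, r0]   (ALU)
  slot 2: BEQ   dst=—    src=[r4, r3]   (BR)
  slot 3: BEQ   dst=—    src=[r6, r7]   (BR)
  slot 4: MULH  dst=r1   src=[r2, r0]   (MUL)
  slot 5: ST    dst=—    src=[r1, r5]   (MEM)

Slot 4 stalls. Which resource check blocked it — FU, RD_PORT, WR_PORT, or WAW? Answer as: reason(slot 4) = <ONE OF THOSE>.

#0 MUL src=r3,r2 dispatched  <A:3 Mu:1 Ld:1 B:1 rd:6 wr:1>
#1 ALU src=r2,r0 dispatched  <A:2 Mu:1 Ld:1 B:1 rd:4 wr:0>
#2 BR src=r4,r3 dispatched  <A:2 Mu:1 Ld:1 B:0 rd:2 wr:0>
#3 BR src=r6,r7 held:FU  <A:2 Mu:1 Ld:1 B:0 rd:2 wr:0>
#4 MUL src=r2,r0 held:WR_PORT  <A:2 Mu:1 Ld:1 B:0 rd:2 wr:0>
#5 MEM src=r1,r5 dispatched  <A:2 Mu:1 Ld:0 B:0 rd:0 wr:0>

reason(slot 4) = WR_PORT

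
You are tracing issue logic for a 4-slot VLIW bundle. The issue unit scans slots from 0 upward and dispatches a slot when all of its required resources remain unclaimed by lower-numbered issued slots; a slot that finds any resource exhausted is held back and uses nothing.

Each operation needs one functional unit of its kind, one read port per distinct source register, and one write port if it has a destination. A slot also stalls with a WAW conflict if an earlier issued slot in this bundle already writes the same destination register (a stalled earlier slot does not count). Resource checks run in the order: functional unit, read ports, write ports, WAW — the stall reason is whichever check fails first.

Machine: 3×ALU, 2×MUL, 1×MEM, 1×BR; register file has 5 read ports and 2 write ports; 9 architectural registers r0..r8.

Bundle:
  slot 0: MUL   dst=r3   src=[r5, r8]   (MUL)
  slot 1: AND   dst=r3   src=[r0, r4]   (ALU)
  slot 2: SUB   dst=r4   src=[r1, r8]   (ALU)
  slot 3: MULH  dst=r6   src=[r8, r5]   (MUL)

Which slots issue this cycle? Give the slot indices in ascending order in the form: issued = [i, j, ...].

issued = [0, 2]

  0. MUL→r3 ⇒ go  {3A/1Mu/1Ld/1B | 3r 1w}
  1. ALU→r3 ⇒ no(WAW)  {3A/1Mu/1Ld/1B | 3r 1w}
  2. ALU→r4 ⇒ go  {2A/1Mu/1Ld/1B | 1r 0w}
  3. MUL→r6 ⇒ no(RD_PORT)  {2A/1Mu/1Ld/1B | 1r 0w}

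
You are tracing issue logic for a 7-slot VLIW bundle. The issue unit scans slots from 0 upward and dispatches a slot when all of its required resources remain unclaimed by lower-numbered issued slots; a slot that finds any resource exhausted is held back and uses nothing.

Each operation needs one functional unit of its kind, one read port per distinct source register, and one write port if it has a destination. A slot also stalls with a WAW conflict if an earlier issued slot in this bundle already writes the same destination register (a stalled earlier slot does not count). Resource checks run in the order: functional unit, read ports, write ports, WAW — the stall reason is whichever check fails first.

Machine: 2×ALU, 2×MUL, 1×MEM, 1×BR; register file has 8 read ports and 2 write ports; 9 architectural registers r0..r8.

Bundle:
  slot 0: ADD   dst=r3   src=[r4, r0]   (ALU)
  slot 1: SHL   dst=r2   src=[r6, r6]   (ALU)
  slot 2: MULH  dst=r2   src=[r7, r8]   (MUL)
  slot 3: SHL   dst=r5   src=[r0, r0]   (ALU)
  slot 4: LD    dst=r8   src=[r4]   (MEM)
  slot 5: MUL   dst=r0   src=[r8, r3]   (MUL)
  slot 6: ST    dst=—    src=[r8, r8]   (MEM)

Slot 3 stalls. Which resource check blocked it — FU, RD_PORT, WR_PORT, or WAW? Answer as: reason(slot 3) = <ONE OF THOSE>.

reason(slot 3) = FU

  0. ALU→r3 ⇒ go  {1A/2Mu/1Ld/1B | 6r 1w}
  1. ALU→r2 ⇒ go  {0A/2Mu/1Ld/1B | 5r 0w}
  2. MUL→r2 ⇒ no(WR_PORT)  {0A/2Mu/1Ld/1B | 5r 0w}
  3. ALU→r5 ⇒ no(FU)  {0A/2Mu/1Ld/1B | 5r 0w}
  4. MEM→r8 ⇒ no(WR_PORT)  {0A/2Mu/1Ld/1B | 5r 0w}
  5. MUL→r0 ⇒ no(WR_PORT)  {0A/2Mu/1Ld/1B | 5r 0w}
  6. MEM ⇒ go  {0A/2Mu/0Ld/1B | 4r 0w}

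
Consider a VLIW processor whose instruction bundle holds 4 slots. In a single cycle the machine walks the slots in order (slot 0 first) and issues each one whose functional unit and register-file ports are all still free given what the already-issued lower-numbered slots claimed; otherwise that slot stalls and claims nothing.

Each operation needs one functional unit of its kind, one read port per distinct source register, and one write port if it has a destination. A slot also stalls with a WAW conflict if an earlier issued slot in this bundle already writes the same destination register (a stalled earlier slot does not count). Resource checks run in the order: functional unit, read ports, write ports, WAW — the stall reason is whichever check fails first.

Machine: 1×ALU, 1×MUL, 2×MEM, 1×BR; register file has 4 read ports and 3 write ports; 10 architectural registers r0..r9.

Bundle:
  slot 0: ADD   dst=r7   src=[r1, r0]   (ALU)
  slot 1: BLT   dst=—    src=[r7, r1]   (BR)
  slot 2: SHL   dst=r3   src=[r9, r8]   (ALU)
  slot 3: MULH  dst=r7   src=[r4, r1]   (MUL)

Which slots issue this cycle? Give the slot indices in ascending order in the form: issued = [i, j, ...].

issued = [0, 1]

#0 ALU src=r1,r0 dispatched  <A:0 Mu:1 Ld:2 B:1 rd:2 wr:2>
#1 BR src=r7,r1 dispatched  <A:0 Mu:1 Ld:2 B:0 rd:0 wr:2>
#2 ALU src=r9,r8 held:FU  <A:0 Mu:1 Ld:2 B:0 rd:0 wr:2>
#3 MUL src=r4,r1 held:RD_PORT  <A:0 Mu:1 Ld:2 B:0 rd:0 wr:2>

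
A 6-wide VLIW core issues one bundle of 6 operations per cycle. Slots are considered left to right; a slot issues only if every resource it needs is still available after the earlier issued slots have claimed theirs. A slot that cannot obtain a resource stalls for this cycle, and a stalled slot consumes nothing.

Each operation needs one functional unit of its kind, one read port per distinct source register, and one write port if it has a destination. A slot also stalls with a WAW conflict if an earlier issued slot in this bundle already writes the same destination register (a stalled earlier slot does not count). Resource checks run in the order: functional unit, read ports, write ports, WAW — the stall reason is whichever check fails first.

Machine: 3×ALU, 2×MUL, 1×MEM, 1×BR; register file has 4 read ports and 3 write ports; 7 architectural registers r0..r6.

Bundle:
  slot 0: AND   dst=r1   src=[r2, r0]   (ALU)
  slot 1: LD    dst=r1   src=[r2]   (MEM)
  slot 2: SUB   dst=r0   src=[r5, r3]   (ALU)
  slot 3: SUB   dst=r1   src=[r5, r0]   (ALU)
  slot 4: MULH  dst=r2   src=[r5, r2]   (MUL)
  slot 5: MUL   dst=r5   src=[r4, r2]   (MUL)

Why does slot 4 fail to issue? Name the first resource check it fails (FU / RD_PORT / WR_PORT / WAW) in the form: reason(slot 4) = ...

[0] ALU needs rd=2 wr=1: ok; after: ALU=2 MUL=2 MEM=1 BR=1, R=2, W=2
[1] MEM needs rd=1 wr=1: WAW; after: ALU=2 MUL=2 MEM=1 BR=1, R=2, W=2
[2] ALU needs rd=2 wr=1: ok; after: ALU=1 MUL=2 MEM=1 BR=1, R=0, W=1
[3] ALU needs rd=2 wr=1: RD_PORT; after: ALU=1 MUL=2 MEM=1 BR=1, R=0, W=1
[4] MUL needs rd=2 wr=1: RD_PORT; after: ALU=1 MUL=2 MEM=1 BR=1, R=0, W=1
[5] MUL needs rd=2 wr=1: RD_PORT; after: ALU=1 MUL=2 MEM=1 BR=1, R=0, W=1

reason(slot 4) = RD_PORT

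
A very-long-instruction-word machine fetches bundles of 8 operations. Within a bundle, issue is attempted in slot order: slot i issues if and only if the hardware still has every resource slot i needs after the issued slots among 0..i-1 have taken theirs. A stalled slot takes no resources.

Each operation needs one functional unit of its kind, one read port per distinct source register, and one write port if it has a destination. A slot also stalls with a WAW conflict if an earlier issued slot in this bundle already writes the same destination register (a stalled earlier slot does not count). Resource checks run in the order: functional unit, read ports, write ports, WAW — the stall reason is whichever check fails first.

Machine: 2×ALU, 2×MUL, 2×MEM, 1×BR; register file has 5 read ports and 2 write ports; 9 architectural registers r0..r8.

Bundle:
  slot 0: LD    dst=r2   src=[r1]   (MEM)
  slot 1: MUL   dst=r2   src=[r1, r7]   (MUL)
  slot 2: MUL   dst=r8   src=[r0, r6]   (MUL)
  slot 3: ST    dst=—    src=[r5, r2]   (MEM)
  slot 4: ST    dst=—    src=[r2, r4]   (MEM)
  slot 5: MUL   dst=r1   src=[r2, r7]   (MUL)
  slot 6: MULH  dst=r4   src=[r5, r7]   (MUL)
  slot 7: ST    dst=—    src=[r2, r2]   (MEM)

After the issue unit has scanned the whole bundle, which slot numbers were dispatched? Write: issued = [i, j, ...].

issued = [0, 2, 3]

slot 0 (MEM): ISSUE — free A2,Mu2,Ld1,B1 rp4 wp1
slot 1 (MUL): stall WAW — free A2,Mu2,Ld1,B1 rp4 wp1
slot 2 (MUL): ISSUE — free A2,Mu1,Ld1,B1 rp2 wp0
slot 3 (MEM): ISSUE — free A2,Mu1,Ld0,B1 rp0 wp0
slot 4 (MEM): stall FU — free A2,Mu1,Ld0,B1 rp0 wp0
slot 5 (MUL): stall RD_PORT — free A2,Mu1,Ld0,B1 rp0 wp0
slot 6 (MUL): stall RD_PORT — free A2,Mu1,Ld0,B1 rp0 wp0
slot 7 (MEM): stall FU — free A2,Mu1,Ld0,B1 rp0 wp0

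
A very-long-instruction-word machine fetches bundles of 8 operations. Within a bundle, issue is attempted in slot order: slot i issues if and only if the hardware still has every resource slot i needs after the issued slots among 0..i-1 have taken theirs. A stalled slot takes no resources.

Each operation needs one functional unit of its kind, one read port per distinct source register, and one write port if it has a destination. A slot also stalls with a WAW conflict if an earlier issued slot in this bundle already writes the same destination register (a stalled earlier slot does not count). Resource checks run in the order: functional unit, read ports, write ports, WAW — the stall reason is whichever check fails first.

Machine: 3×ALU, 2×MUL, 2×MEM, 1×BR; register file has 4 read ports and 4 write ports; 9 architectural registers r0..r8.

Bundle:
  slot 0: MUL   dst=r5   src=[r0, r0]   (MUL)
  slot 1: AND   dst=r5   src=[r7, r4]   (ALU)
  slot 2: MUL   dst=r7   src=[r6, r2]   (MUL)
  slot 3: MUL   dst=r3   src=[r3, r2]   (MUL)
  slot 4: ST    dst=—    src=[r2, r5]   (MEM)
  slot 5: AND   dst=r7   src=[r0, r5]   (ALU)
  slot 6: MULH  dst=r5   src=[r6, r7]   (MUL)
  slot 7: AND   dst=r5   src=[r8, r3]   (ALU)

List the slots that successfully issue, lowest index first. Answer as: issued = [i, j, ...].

issued = [0, 2]

#0 MUL src=r0,r0 dispatched  <A:3 Mu:1 Ld:2 B:1 rd:3 wr:3>
#1 ALU src=r7,r4 held:WAW  <A:3 Mu:1 Ld:2 B:1 rd:3 wr:3>
#2 MUL src=r6,r2 dispatched  <A:3 Mu:0 Ld:2 B:1 rd:1 wr:2>
#3 MUL src=r3,r2 held:FU  <A:3 Mu:0 Ld:2 B:1 rd:1 wr:2>
#4 MEM src=r2,r5 held:RD_PORT  <A:3 Mu:0 Ld:2 B:1 rd:1 wr:2>
#5 ALU src=r0,r5 held:RD_PORT  <A:3 Mu:0 Ld:2 B:1 rd:1 wr:2>
#6 MUL src=r6,r7 held:FU  <A:3 Mu:0 Ld:2 B:1 rd:1 wr:2>
#7 ALU src=r8,r3 held:RD_PORT  <A:3 Mu:0 Ld:2 B:1 rd:1 wr:2>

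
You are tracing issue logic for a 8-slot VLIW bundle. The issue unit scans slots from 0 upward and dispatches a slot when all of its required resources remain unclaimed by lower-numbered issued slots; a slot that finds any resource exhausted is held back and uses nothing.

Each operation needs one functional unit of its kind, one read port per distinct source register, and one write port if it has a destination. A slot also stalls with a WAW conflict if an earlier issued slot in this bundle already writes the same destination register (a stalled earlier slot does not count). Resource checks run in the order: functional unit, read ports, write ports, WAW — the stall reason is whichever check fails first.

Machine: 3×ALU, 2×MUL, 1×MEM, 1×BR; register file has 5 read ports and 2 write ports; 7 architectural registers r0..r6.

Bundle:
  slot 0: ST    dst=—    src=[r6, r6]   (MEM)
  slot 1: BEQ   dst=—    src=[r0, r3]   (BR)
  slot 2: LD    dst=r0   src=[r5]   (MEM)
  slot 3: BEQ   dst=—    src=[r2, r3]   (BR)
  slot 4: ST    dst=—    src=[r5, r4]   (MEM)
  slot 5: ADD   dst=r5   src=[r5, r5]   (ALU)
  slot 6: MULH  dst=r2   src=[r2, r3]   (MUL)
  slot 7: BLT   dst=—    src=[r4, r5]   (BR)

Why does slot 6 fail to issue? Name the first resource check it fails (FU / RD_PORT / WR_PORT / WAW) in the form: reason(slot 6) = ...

reason(slot 6) = RD_PORT

#0 MEM src=r6,r6 dispatched  <A:3 Mu:2 Ld:0 B:1 rd:4 wr:2>
#1 BR src=r0,r3 dispatched  <A:3 Mu:2 Ld:0 B:0 rd:2 wr:2>
#2 MEM src=r5 held:FU  <A:3 Mu:2 Ld:0 B:0 rd:2 wr:2>
#3 BR src=r2,r3 held:FU  <A:3 Mu:2 Ld:0 B:0 rd:2 wr:2>
#4 MEM src=r5,r4 held:FU  <A:3 Mu:2 Ld:0 B:0 rd:2 wr:2>
#5 ALU src=r5,r5 dispatched  <A:2 Mu:2 Ld:0 B:0 rd:1 wr:1>
#6 MUL src=r2,r3 held:RD_PORT  <A:2 Mu:2 Ld:0 B:0 rd:1 wr:1>
#7 BR src=r4,r5 held:FU  <A:2 Mu:2 Ld:0 B:0 rd:1 wr:1>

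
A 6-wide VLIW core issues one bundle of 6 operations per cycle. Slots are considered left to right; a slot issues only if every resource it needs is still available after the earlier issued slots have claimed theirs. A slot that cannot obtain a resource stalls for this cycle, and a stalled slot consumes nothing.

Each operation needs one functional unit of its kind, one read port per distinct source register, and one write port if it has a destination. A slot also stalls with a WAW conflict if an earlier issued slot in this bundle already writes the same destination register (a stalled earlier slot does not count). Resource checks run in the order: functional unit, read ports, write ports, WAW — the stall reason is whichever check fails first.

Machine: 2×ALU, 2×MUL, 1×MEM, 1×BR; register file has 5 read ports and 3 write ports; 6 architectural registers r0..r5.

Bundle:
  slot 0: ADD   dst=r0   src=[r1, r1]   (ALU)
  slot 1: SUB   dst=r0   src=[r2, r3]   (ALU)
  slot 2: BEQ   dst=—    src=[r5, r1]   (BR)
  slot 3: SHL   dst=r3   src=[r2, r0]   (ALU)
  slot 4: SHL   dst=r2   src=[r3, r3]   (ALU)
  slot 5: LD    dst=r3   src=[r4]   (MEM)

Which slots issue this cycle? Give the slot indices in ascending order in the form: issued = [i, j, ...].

(0) want 1×ALU +1rd +1wr — yes → AL1|MU2|ME1|BR1|rd4|wr2
(1) want 1×ALU +2rd +1wr — WAW → AL1|MU2|ME1|BR1|rd4|wr2
(2) want 1×BR +2rd +0wr — yes → AL1|MU2|ME1|BR0|rd2|wr2
(3) want 1×ALU +2rd +1wr — yes → AL0|MU2|ME1|BR0|rd0|wr1
(4) want 1×ALU +1rd +1wr — FU → AL0|MU2|ME1|BR0|rd0|wr1
(5) want 1×MEM +1rd +1wr — RD_PORT → AL0|MU2|ME1|BR0|rd0|wr1

issued = [0, 2, 3]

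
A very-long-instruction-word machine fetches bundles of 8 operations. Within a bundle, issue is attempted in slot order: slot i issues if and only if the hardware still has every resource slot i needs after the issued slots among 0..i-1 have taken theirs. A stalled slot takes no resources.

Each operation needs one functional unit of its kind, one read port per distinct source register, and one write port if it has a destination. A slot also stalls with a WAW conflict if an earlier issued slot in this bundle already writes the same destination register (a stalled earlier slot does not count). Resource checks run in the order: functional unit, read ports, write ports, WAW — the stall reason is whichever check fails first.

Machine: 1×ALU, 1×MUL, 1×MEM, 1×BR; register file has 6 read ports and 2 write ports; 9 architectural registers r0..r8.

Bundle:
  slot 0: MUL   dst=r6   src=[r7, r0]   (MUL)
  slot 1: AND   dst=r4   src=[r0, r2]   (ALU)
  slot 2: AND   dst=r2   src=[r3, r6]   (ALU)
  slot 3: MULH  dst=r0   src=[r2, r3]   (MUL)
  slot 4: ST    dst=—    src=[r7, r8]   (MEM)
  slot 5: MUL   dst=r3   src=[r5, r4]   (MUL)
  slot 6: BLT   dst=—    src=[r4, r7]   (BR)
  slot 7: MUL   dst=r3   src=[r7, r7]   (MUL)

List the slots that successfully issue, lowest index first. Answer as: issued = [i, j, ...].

issued = [0, 1, 4]

slot 0 (MUL): ISSUE — free A1,Mu0,Ld1,B1 rp4 wp1
slot 1 (ALU): ISSUE — free A0,Mu0,Ld1,B1 rp2 wp0
slot 2 (ALU): stall FU — free A0,Mu0,Ld1,B1 rp2 wp0
slot 3 (MUL): stall FU — free A0,Mu0,Ld1,B1 rp2 wp0
slot 4 (MEM): ISSUE — free A0,Mu0,Ld0,B1 rp0 wp0
slot 5 (MUL): stall FU — free A0,Mu0,Ld0,B1 rp0 wp0
slot 6 (BR): stall RD_PORT — free A0,Mu0,Ld0,B1 rp0 wp0
slot 7 (MUL): stall FU — free A0,Mu0,Ld0,B1 rp0 wp0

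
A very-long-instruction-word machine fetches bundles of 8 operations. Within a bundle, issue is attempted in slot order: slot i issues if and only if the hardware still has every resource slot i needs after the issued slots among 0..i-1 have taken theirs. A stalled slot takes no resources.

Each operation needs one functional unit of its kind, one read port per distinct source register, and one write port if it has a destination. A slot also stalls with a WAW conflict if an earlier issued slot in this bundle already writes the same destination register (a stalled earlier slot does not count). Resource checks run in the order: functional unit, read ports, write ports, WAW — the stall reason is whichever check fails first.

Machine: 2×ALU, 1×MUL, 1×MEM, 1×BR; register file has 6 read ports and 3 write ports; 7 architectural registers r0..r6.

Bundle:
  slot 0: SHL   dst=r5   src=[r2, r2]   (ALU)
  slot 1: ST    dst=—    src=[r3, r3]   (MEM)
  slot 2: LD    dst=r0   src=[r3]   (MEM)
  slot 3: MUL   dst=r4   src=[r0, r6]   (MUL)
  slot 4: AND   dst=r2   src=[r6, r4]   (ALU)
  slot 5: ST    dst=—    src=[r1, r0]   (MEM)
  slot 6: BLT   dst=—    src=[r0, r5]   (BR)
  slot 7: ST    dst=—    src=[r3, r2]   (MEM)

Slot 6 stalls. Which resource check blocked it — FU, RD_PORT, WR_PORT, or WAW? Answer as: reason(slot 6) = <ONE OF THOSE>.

reason(slot 6) = RD_PORT

[0] ALU needs rd=1 wr=1: ok; after: ALU=1 MUL=1 MEM=1 BR=1, R=5, W=2
[1] MEM needs rd=1 wr=0: ok; after: ALU=1 MUL=1 MEM=0 BR=1, R=4, W=2
[2] MEM needs rd=1 wr=1: FU; after: ALU=1 MUL=1 MEM=0 BR=1, R=4, W=2
[3] MUL needs rd=2 wr=1: ok; after: ALU=1 MUL=0 MEM=0 BR=1, R=2, W=1
[4] ALU needs rd=2 wr=1: ok; after: ALU=0 MUL=0 MEM=0 BR=1, R=0, W=0
[5] MEM needs rd=2 wr=0: FU; after: ALU=0 MUL=0 MEM=0 BR=1, R=0, W=0
[6] BR needs rd=2 wr=0: RD_PORT; after: ALU=0 MUL=0 MEM=0 BR=1, R=0, W=0
[7] MEM needs rd=2 wr=0: FU; after: ALU=0 MUL=0 MEM=0 BR=1, R=0, W=0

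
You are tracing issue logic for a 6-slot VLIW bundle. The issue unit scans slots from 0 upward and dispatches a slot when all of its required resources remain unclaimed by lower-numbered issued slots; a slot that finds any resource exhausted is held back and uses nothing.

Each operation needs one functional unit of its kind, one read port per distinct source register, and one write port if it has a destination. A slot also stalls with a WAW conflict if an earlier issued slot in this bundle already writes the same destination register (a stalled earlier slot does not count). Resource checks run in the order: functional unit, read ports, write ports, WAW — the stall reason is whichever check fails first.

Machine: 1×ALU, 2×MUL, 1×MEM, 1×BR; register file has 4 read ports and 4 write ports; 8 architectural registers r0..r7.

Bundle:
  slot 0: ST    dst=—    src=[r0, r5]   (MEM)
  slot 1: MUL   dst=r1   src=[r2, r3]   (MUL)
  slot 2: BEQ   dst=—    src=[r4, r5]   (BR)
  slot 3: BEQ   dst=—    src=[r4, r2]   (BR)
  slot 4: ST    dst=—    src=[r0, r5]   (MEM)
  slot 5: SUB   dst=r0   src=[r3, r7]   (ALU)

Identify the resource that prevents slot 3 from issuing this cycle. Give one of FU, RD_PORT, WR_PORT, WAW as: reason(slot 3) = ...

reason(slot 3) = RD_PORT

(0) want 1×MEM +2rd +0wr — yes → AL1|MU2|ME0|BR1|rd2|wr4
(1) want 1×MUL +2rd +1wr — yes → AL1|MU1|ME0|BR1|rd0|wr3
(2) want 1×BR +2rd +0wr — RD_PORT → AL1|MU1|ME0|BR1|rd0|wr3
(3) want 1×BR +2rd +0wr — RD_PORT → AL1|MU1|ME0|BR1|rd0|wr3
(4) want 1×MEM +2rd +0wr — FU → AL1|MU1|ME0|BR1|rd0|wr3
(5) want 1×ALU +2rd +1wr — RD_PORT → AL1|MU1|ME0|BR1|rd0|wr3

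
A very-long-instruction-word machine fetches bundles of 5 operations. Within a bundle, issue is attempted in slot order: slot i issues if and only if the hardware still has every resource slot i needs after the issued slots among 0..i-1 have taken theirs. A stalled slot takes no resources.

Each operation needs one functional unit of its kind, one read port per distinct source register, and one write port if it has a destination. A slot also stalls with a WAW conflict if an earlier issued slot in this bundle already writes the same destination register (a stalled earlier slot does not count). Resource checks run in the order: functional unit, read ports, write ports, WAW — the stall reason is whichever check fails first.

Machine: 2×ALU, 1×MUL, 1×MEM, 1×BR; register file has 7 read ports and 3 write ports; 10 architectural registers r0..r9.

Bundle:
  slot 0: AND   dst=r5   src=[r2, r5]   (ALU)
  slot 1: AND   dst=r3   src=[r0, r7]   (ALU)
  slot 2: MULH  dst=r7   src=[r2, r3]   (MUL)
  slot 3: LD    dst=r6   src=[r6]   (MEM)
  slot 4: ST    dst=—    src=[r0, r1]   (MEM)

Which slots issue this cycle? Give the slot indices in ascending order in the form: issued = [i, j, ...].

issued = [0, 1, 2]

(0) want 1×ALU +2rd +1wr — yes → AL1|MU1|ME1|BR1|rd5|wr2
(1) want 1×ALU +2rd +1wr — yes → AL0|MU1|ME1|BR1|rd3|wr1
(2) want 1×MUL +2rd +1wr — yes → AL0|MU0|ME1|BR1|rd1|wr0
(3) want 1×MEM +1rd +1wr — WR_PORT → AL0|MU0|ME1|BR1|rd1|wr0
(4) want 1×MEM +2rd +0wr — RD_PORT → AL0|MU0|ME1|BR1|rd1|wr0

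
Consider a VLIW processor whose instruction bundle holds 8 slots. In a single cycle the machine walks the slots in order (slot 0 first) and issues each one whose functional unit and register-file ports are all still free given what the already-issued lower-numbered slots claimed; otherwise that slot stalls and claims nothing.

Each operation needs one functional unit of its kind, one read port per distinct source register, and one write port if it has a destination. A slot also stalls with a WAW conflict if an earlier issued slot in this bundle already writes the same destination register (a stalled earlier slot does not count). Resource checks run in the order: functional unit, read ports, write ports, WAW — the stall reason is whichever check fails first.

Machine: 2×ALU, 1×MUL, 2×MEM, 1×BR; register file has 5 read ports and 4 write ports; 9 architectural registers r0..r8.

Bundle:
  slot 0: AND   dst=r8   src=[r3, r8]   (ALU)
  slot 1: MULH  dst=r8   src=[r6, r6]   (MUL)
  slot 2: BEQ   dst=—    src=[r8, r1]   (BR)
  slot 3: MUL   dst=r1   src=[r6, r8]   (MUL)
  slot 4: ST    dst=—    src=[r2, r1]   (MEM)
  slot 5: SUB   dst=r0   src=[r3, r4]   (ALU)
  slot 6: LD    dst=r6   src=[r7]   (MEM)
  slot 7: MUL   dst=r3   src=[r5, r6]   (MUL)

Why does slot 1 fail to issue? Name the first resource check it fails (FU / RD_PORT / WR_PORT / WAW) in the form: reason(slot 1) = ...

  0. ALU→r8 ⇒ go  {1A/1Mu/2Ld/1B | 3r 3w}
  1. MUL→r8 ⇒ no(WAW)  {1A/1Mu/2Ld/1B | 3r 3w}
  2. BR ⇒ go  {1A/1Mu/2Ld/0B | 1r 3w}
  3. MUL→r1 ⇒ no(RD_PORT)  {1A/1Mu/2Ld/0B | 1r 3w}
  4. MEM ⇒ no(RD_PORT)  {1A/1Mu/2Ld/0B | 1r 3w}
  5. ALU→r0 ⇒ no(RD_PORT)  {1A/1Mu/2Ld/0B | 1r 3w}
  6. MEM→r6 ⇒ go  {1A/1Mu/1Ld/0B | 0r 2w}
  7. MUL→r3 ⇒ no(RD_PORT)  {1A/1Mu/1Ld/0B | 0r 2w}

reason(slot 1) = WAW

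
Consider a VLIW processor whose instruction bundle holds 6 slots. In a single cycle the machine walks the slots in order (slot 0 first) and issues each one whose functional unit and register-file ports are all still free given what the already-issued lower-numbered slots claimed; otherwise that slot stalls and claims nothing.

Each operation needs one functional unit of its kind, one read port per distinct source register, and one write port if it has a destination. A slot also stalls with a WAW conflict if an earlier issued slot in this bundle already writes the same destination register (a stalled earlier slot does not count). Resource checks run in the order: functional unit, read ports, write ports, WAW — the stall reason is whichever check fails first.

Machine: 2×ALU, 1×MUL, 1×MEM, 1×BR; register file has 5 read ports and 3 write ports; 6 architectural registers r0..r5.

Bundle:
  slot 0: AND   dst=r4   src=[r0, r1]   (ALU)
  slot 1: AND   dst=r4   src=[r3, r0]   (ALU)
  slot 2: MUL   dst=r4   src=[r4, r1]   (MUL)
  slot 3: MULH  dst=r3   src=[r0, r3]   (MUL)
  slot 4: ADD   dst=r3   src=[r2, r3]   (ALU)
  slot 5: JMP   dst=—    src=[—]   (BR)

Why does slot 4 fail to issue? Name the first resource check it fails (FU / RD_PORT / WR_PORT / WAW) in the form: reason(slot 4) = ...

#0 ALU src=r0,r1 dispatched  <A:1 Mu:1 Ld:1 B:1 rd:3 wr:2>
#1 ALU src=r3,r0 held:WAW  <A:1 Mu:1 Ld:1 B:1 rd:3 wr:2>
#2 MUL src=r4,r1 held:WAW  <A:1 Mu:1 Ld:1 B:1 rd:3 wr:2>
#3 MUL src=r0,r3 dispatched  <A:1 Mu:0 Ld:1 B:1 rd:1 wr:1>
#4 ALU src=r2,r3 held:RD_PORT  <A:1 Mu:0 Ld:1 B:1 rd:1 wr:1>
#5 BR src=- dispatched  <A:1 Mu:0 Ld:1 B:0 rd:1 wr:1>

reason(slot 4) = RD_PORT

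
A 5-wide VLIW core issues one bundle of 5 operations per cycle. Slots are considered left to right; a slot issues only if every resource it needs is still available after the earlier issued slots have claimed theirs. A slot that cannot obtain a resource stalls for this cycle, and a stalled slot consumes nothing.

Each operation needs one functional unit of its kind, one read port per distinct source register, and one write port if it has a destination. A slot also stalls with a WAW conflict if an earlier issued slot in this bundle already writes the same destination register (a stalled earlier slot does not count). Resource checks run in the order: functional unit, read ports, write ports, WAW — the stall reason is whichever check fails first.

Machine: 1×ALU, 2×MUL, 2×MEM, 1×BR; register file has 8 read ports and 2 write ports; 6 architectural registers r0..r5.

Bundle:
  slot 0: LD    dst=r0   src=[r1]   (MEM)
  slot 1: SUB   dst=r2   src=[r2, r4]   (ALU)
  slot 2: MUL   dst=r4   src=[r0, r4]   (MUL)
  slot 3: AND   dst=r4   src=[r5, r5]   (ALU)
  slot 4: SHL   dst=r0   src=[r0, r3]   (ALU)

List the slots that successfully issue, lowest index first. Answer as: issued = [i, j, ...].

issued = [0, 1]

(0) want 1×MEM +1rd +1wr — yes → AL1|MU2|ME1|BR1|rd7|wr1
(1) want 1×ALU +2rd +1wr — yes → AL0|MU2|ME1|BR1|rd5|wr0
(2) want 1×MUL +2rd +1wr — WR_PORT → AL0|MU2|ME1|BR1|rd5|wr0
(3) want 1×ALU +1rd +1wr — FU → AL0|MU2|ME1|BR1|rd5|wr0
(4) want 1×ALU +2rd +1wr — FU → AL0|MU2|ME1|BR1|rd5|wr0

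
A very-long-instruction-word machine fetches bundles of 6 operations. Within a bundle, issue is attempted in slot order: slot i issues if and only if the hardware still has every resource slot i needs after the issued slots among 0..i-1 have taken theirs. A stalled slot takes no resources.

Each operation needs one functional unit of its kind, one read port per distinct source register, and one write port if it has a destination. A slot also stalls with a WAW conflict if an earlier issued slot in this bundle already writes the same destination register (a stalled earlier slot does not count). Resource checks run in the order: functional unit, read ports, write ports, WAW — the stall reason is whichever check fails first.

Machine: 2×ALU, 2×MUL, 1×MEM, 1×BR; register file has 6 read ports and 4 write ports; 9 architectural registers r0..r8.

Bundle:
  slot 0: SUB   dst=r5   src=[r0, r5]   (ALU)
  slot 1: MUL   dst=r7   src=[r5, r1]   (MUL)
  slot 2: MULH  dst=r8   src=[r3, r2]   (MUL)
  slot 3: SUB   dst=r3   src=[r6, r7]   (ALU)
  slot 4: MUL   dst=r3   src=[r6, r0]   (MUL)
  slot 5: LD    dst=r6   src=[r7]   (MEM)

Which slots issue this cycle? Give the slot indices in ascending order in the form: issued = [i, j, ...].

issued = [0, 1, 2]

slot 0 (ALU): ISSUE — free A1,Mu2,Ld1,B1 rp4 wp3
slot 1 (MUL): ISSUE — free A1,Mu1,Ld1,B1 rp2 wp2
slot 2 (MUL): ISSUE — free A1,Mu0,Ld1,B1 rp0 wp1
slot 3 (ALU): stall RD_PORT — free A1,Mu0,Ld1,B1 rp0 wp1
slot 4 (MUL): stall FU — free A1,Mu0,Ld1,B1 rp0 wp1
slot 5 (MEM): stall RD_PORT — free A1,Mu0,Ld1,B1 rp0 wp1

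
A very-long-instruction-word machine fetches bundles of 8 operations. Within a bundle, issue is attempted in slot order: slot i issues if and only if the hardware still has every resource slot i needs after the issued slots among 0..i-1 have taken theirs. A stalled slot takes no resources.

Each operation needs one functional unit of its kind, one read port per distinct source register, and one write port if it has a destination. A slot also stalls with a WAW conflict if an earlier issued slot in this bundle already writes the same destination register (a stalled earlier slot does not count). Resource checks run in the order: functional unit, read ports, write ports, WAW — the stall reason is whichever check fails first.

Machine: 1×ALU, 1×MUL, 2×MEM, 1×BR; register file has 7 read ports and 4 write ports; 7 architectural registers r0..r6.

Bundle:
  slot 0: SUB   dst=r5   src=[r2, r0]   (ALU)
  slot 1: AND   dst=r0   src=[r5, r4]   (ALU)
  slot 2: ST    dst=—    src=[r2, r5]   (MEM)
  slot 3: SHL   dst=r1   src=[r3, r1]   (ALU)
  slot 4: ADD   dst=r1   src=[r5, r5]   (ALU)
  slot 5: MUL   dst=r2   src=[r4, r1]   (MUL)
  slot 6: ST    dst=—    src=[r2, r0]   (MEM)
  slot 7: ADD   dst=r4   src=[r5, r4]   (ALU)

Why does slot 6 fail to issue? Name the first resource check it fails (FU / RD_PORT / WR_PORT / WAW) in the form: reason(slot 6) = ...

reason(slot 6) = RD_PORT

(0) want 1×ALU +2rd +1wr — yes → AL0|MU1|ME2|BR1|rd5|wr3
(1) want 1×ALU +2rd +1wr — FU → AL0|MU1|ME2|BR1|rd5|wr3
(2) want 1×MEM +2rd +0wr — yes → AL0|MU1|ME1|BR1|rd3|wr3
(3) want 1×ALU +2rd +1wr — FU → AL0|MU1|ME1|BR1|rd3|wr3
(4) want 1×ALU +1rd +1wr — FU → AL0|MU1|ME1|BR1|rd3|wr3
(5) want 1×MUL +2rd +1wr — yes → AL0|MU0|ME1|BR1|rd1|wr2
(6) want 1×MEM +2rd +0wr — RD_PORT → AL0|MU0|ME1|BR1|rd1|wr2
(7) want 1×ALU +2rd +1wr — FU → AL0|MU0|ME1|BR1|rd1|wr2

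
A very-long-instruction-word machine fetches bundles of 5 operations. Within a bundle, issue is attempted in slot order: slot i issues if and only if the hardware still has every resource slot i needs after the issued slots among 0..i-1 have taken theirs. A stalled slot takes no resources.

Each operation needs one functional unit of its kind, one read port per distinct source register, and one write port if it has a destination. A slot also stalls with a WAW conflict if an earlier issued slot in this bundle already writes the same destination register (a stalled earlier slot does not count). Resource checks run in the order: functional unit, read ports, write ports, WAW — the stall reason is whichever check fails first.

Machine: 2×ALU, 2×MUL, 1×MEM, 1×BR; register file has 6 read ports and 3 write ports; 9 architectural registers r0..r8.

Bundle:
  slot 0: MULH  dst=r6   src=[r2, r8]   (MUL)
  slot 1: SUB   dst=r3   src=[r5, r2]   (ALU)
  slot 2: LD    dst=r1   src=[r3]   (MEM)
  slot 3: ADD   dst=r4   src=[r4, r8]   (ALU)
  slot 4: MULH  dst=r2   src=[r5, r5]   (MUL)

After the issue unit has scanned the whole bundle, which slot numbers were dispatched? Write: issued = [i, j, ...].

#0 MUL src=r2,r8 dispatched  <A:2 Mu:1 Ld:1 B:1 rd:4 wr:2>
#1 ALU src=r5,r2 dispatched  <A:1 Mu:1 Ld:1 B:1 rd:2 wr:1>
#2 MEM src=r3 dispatched  <A:1 Mu:1 Ld:0 B:1 rd:1 wr:0>
#3 ALU src=r4,r8 held:RD_PORT  <A:1 Mu:1 Ld:0 B:1 rd:1 wr:0>
#4 MUL src=r5,r5 held:WR_PORT  <A:1 Mu:1 Ld:0 B:1 rd:1 wr:0>

issued = [0, 1, 2]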